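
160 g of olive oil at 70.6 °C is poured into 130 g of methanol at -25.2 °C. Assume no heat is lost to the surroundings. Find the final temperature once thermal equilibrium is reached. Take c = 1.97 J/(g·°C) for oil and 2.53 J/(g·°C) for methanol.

T_f ≈ 21.7 °C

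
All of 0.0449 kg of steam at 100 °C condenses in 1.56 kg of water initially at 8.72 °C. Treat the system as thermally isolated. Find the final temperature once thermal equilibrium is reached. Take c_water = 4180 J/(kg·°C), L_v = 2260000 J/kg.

T_f ≈ 26.4 °C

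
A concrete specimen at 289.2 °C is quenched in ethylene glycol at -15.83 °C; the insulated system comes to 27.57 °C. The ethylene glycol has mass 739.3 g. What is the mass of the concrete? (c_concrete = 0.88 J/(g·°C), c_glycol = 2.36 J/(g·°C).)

m ≈ 329 g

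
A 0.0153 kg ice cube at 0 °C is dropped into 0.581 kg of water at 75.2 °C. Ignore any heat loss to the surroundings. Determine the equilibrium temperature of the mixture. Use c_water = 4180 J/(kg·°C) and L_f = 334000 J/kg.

T_f ≈ 71.2 °C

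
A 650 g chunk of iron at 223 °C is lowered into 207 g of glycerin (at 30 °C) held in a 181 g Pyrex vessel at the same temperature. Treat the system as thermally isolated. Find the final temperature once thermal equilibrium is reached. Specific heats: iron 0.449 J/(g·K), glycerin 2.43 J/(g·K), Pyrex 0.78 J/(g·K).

T_f ≈ 90.2 °C

Taking heat into each body as positive, Σ m c ΔT = 0:
650×0.449×(T − 223) + 207×2.43×(T − 30) + 181×0.78×(T − 30) = 0
291.85(T − 223) + 503.01(T − 30) + 141.18(T − 30) = 0
(291.85 + 503.01 + 141.18) T = 291.85×223 + 503.01×30 + 141.18×30
T ≈ 90.18 °C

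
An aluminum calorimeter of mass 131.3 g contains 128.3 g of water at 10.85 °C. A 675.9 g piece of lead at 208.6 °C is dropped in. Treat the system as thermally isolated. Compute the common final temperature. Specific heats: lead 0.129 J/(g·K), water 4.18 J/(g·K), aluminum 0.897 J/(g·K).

T_f = Σ m_i c_i T_i / Σ m_i c_i:
T_f = (87.19×208.6 + 536.29×10.85 + 117.78×10.85) / (87.19 + 536.29 + 117.78)
    = 25285 / 741.26 ≈ 34.11 °C

T_f ≈ 34.1 °C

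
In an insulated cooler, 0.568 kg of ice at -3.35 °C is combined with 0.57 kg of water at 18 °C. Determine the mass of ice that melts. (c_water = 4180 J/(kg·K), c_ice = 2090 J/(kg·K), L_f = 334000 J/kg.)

m_melted ≈ 0.116 kg

Heat available from the water dropping to 0 °C: 0.57·4180·18 = 42887 J.
Warming the ice to 0 °C takes 0.568·2090·3.35 = 3976.9 J, leaving 38910 J for melting.
Melting all 0.568 kg of ice would need 0.568·334000 = 189712 J.
38910 J < 189712 J, so only part of the ice melts and the system sits at 0 °C.
m_melted·334000 = 38910  ⇒  m_melted ≈ 0.1165 kg.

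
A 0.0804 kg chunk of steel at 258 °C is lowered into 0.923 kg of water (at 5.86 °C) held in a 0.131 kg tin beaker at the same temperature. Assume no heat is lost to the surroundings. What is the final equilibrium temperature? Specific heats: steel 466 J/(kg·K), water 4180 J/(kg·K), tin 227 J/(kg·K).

Heat gained plus heat lost sum to zero:
0.0804*466*(T − 258) + 0.923*4180*(T − 5.86) + 0.131*227*(T − 5.86) = 0
37.47(T − 258) + 3858.1(T − 5.86) + 29.74(T − 5.86) = 0
(37.47 + 3858.1 + 29.74) T = 37.47*258 + 3858.1*5.86 + 29.74*5.86
T = 32449/3925.3 ≈ 8.27 °C

T_f ≈ 8.3 °C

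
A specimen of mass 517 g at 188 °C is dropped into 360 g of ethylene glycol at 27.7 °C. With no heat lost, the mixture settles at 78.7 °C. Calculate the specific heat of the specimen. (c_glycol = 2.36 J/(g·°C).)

Conservation of energy gives ΣQ = 0:
517·c·(78.7 − 188) + 360·2.36·(78.7 − 27.7) = 0
-56508 c = -43330
c = -43330/-56508 ≈ 0.7668 J/(g·°C)

c ≈ 0.767 J/(g·°C)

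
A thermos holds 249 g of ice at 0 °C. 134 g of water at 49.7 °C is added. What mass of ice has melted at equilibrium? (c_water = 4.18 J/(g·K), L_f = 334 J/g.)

Cooling the water to 0 °C releases 134×4.18×49.7 = 27838 J.
Fully melting the ice requires m_ice L_f = 249×334 = 83166 J.
Since 27838 < 83166 J, not all the ice melts; equilibrium is at 0 °C.
Mass melted = 27838/334 ≈ 83.35 g.

m_melted ≈ 83.3 g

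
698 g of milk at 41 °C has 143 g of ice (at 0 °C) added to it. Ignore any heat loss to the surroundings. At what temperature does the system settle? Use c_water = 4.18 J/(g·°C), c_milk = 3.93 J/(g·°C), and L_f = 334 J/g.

Taking heat into each body as positive, Σ m c ΔT = 0:
latent heat to melt: 143·334 = 47762
  warm the meltwater: 597.74 T
  milk cools: 698·3.93·(T − 41) = 2743.1(T − 41)
3340.9 T = 112469 − 47762 = 64707
T ≈ 19.37 °C. Since T > 0 °C, the all-ice-melts assumption holds.

T_f ≈ 19.4 °C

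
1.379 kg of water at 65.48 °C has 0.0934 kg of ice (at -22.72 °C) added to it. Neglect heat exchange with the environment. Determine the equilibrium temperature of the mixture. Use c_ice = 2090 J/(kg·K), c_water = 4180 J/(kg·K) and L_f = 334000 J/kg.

Taking heat into each body as positive, Σ m c ΔT = 0:
ice -22.72→0 °C: 0.0934·2090·22.72 = 4435.1; fusion: m_ice L_f = 0.0934·334000 = 31196; meltwater 0→T: 0.0934·4180·T = 390.41 T; water: 5764.2(T − 65.48)
6154.6 T = 377441 − 35631 = 341810
T ≈ 55.54 °C (positive, so assuming full melt was valid).

T_f ≈ 55.5 °C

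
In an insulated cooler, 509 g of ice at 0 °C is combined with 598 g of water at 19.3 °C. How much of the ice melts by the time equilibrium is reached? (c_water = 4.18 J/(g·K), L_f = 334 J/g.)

m_melted ≈ 144 g

Cooling the water to 0 °C releases 598·4.18·19.3 = 48243 J.
Fully melting the ice requires m_ice L_f = 509·334 = 170006 J.
48243 J < 170006 J, so only part of the ice melts and the system sits at 0 °C.
m_melt = 48243 / L_f = 144.4 g.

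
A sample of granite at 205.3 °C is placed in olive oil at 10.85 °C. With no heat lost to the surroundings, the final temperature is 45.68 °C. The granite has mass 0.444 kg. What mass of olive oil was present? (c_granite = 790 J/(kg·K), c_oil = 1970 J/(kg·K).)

m ≈ 0.816 kg

Heat lost by the granite = heat gained by the oil:
0.444×790×(205.3 − 45.68) = m×1970×(45.68 − 10.85)
68615 m = 55988  ⇒  m ≈ 0.816 kg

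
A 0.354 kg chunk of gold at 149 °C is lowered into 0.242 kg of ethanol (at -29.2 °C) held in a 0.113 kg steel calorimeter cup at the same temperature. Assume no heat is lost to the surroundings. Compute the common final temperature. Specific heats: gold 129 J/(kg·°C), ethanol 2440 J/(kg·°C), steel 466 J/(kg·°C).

T_f ≈ -17.4 °C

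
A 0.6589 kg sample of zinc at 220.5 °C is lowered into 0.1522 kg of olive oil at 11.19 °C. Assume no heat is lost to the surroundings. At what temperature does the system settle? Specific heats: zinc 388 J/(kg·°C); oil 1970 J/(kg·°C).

T_f ≈ 107.5 °C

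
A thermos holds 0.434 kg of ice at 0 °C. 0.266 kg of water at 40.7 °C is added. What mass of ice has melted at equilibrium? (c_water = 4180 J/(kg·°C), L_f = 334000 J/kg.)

Cooling the water to 0 °C releases 0.266×4180×40.7 = 45254 J.
Melting all 0.434 kg of ice would need 0.434×334000 = 144956 J.
45254 J < 144956 J, so only part of the ice melts and the system sits at 0 °C.
m_melted×334000 = 45254  ⇒  m_melted ≈ 0.1355 kg.

m_melted ≈ 0.135 kg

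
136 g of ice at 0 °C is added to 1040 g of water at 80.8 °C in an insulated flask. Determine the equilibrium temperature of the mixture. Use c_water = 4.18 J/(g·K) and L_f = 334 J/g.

T_f ≈ 62.2 °C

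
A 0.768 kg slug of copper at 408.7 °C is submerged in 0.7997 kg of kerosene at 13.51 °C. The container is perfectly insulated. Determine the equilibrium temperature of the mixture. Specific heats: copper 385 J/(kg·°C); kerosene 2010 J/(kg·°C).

Setting the total heat transfer to zero:
0.768·385·(T − 408.7) + 0.7997·2010·(T − 13.51) = 0
1903.1 T = 142560
T = 142560 / 1903.1 = 74.9 °C

T_f ≈ 74.9 °C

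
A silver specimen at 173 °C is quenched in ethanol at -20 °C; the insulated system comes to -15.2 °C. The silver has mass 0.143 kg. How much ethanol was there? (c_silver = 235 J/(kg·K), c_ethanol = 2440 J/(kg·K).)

m ≈ 0.54 kg

Heat lost by the silver = heat gained by the ethanol:
0.143·235·(173 − -15.2) = m·2440·(-15.2 − (-20))
11712 m = 6324.5  ⇒  m ≈ 0.54 kg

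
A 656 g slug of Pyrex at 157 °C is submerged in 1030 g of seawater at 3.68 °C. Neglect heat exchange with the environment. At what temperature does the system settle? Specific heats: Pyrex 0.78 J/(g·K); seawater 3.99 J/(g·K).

T_f ≈ 20.7 °C

Energy conservation, ΣQ = 0:
656×0.78×(T − 157) + 1030×3.99×(T − 3.68) = 0
511.68(T − 157) + 4109.7(T − 3.68) = 0
4621.4 T = 95457
T ≈ 20.66 °C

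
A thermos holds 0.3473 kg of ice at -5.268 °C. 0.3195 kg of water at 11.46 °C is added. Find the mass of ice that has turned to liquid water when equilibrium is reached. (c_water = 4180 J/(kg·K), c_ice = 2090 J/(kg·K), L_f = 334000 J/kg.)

Water can give up m c ΔT = 0.3195·4180·11.46 = 15305 J before reaching 0 °C.
Of that, 0.3473·2090·5.268 = 3823.8 J goes to bring the ice to 0 °C, leaving 11481 J.
Fully melting the ice requires m_ice L_f = 0.3473·334000 = 115998 J.
That's not enough to melt it all — equilibrium is at 0 °C with ice remaining.
Mass melted = 11481/334000 ≈ 0.03437 kg.

m_melted ≈ 0.0344 kg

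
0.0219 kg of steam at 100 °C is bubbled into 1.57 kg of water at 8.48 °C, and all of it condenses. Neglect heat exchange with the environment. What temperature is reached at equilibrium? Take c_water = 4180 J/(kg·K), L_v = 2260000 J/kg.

T_f ≈ 17.2 °C

Energy conservation, ΣQ = 0:
steam→water at 100 °C releases m L_v = 0.0219·2260000 = 49494; condensed water 100 °C→T: 91.54(T − 100); water warms: 1.57·4180·(T − 8.48) = 6562.6(T − 8.48)
6654.1 T = 49494 + 9154.2 + 55651 = 114299
T ≈ 17.18 °C, under the boiling point, so the assumption holds.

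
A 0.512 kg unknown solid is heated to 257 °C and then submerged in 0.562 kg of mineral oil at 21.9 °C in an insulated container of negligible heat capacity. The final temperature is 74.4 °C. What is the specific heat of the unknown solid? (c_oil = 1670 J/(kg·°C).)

c ≈ 527 J/(kg·°C)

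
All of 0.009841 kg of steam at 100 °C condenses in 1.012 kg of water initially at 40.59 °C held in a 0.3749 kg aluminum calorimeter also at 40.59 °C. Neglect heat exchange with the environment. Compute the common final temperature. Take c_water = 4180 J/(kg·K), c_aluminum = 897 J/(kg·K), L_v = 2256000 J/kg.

Sum of m c ΔT and latent-heat terms is zero:
condense steam: −0.009841×2256000 = −22201; condensate cools 100→T: 0.009841×4180×(T − 100) = 41.14(T − 100); water warms: 1.012×4180×(T − 40.59) = 4230.2(T − 40.59); cup: 336.29(T − 40.59)
4607.6 T = 22201 + 4113.5 + 185352 = 211667
T ≈ 45.94 °C — below 100 °C, confirming all the steam condensed.

T_f ≈ 45.9 °C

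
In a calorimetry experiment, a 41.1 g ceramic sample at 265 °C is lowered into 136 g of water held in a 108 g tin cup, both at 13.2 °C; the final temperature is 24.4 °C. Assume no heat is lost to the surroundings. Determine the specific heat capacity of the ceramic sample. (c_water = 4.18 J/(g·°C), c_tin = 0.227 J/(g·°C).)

Setting the total heat transfer to zero:
41.1×c×(24.4 − 265) + 136×4.18×(24.4 − 13.2) + 108×0.227×(24.4 − 13.2) = 0
-9888.7 c = -6641.6
c = -6641.6/-9888.7 ≈ 0.6716 J/(g·°C)

c ≈ 0.672 J/(g·°C)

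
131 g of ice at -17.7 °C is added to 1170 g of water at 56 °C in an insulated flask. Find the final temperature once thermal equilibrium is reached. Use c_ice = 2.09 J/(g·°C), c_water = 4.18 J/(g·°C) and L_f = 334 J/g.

Setting the total heat transfer to zero:
warm ice to 0 °C: 131·2.09·(0 − (-17.7)) = 4846.1; fusion: m_ice L_f = 131·334 = 43754; meltwater 0→T: 131·4.18·T = 547.58 T; water cools: 1170·4.18·(T − 56) = 4890.6(T − 56)
5438.2 T = 273874 − 48600 = 225274
T ≈ 41.42 °C. Since T > 0 °C, the all-ice-melts assumption holds.

T_f ≈ 41.4 °C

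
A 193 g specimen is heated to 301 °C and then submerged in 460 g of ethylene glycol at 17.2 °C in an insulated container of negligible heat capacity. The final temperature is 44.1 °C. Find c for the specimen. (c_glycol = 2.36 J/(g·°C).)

Heat gained plus heat lost sum to zero:
193×c×(44.1 − 301) + 460×2.36×(44.1 − 17.2) = 0
-49582 c = -29203
c = -29203/-49582 ≈ 0.589 J/(g·°C)

c ≈ 0.589 J/(g·°C)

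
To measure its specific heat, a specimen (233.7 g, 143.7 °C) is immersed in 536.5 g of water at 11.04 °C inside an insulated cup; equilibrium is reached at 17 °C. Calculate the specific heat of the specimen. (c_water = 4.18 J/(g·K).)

c ≈ 0.451 J/(g·K)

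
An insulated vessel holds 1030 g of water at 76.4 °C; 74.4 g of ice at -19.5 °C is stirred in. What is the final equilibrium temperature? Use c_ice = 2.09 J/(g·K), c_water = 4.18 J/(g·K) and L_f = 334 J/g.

T_f ≈ 65.2 °C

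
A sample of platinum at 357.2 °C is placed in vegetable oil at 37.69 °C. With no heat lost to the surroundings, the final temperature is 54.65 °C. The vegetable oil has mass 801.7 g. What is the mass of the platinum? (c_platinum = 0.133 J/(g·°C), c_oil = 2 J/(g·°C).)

Heat lost by the platinum = heat gained by the oil:
m×0.133×(357.2 − 54.65) = 801.7×2×(54.65 − 37.69)
40.24 m = 27194  ⇒  m ≈ 675.8 g

m ≈ 676 g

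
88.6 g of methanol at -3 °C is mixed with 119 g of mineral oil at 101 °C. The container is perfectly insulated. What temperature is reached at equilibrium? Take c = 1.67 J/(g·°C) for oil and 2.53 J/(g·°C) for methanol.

Let T be the final temperature. ΣQ_i = 0:
119*1.67*(T − 101) + 88.6*2.53*(T − (-3)) = 0
198.73(T − 101) + 224.16(T − (-3)) = 0
422.89 T = 19399
T = 19399/422.89 ≈ 45.87 °C

T_f ≈ 45.9 °C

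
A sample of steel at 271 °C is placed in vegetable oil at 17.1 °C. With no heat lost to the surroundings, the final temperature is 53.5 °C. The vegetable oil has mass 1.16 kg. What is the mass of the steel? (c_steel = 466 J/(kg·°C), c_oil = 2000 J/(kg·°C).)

Heat lost by the steel = heat gained by the oil:
m×466×(271 − 53.5) = 1.16×2000×(53.5 − 17.1)
101355 m = 84448  ⇒  m ≈ 0.8332 kg

m ≈ 0.833 kg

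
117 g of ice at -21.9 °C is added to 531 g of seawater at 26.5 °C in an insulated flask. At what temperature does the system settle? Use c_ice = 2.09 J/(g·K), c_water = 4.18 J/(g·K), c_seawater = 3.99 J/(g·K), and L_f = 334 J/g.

T_f ≈ 4.5 °C

Energy conservation, ΣQ = 0:
warm ice to 0 °C: 117×2.09×(0 − (-21.9)) = 5355.2
  melt ice: 117×334 = 39078
  meltwater 0→T: 117×4.18×T = 489.06 T
  seawater: 2118.7(T − 26.5)
2607.8 T = 56145 − 44433 = 11712
T ≈ 4.49 °C — above 0 °C, consistent with complete melting.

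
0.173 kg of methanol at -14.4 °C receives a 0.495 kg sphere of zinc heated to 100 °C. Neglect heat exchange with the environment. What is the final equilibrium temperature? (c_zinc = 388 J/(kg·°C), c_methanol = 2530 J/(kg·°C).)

Let T be the final temperature. ΣQ_i = 0:
0.495·388·(T − 100) + 0.173·2530·(T − (-14.4)) = 0
192.06(T − 100) + 437.69(T − (-14.4)) = 0
(192.06 + 437.69) T = 192.06·100 + 437.69·(-14.4)
T = 12903 / 629.75 = 20.5 °C

T_f ≈ 20.5 °C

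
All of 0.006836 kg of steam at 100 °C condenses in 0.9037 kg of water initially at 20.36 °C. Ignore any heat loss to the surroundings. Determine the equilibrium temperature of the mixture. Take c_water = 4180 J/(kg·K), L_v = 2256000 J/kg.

T_f ≈ 25.0 °C

Setting the total heat transfer to zero:
condense steam: −0.006836×2256000 = −15422
  condensate cools 100→T: 0.006836×4180×(T − 100) = 28.57(T − 100)
  water warms: 0.9037×4180×(T − 20.36) = 3777.5(T − 20.36)
3806 T = 15422 + 2857.4 + 76909 = 95189
T ≈ 25.01 °C — below 100 °C, confirming all the steam condensed.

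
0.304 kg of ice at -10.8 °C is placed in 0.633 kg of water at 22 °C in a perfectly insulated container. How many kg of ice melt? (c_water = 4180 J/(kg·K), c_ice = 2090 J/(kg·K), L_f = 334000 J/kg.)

m_melted ≈ 0.154 kg

Cooling the water to 0 °C releases 0.633×4180×22 = 58211 J.
Warming the ice to 0 °C takes 0.304×2090×10.8 = 6861.9 J, leaving 51349 J for melting.
To melt every bit of ice: 0.304×334000 = 101536 J.
Since 51349 < 101536 J, not all the ice melts; equilibrium is at 0 °C.
m_melted×334000 = 51349  ⇒  m_melted ≈ 0.1537 kg.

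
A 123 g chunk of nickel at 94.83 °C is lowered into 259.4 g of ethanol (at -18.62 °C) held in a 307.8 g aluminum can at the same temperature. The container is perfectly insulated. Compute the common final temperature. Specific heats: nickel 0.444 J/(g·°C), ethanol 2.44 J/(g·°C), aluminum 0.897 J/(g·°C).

T_f ≈ -12.2 °C

T_f is the heat-capacity-weighted average of the initial temperatures:
T_f = (54.61×94.83 + 632.94×(-18.62) + 276.1×(-18.62)) / (54.61 + 632.94 + 276.1)
    = -11747 / 963.64 ≈ -12.19 °C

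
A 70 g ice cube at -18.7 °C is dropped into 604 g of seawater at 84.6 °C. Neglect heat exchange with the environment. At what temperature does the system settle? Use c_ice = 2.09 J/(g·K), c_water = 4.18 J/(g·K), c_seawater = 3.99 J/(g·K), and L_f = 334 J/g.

T_f ≈ 65.8 °C

Conservation of energy gives ΣQ = 0:
ice -18.7→0 °C: 70·2.09·18.7 = 2735.8; melt ice: 70·334 = 23380; meltwater 0→T: 70·4.18·T = 292.6 T; seawater cools: 604·3.99·(T − 84.6) = 2410(T − 84.6)
2702.6 T = 203883 − 26116 = 177767
T ≈ 65.78 °C — above 0 °C, consistent with complete melting.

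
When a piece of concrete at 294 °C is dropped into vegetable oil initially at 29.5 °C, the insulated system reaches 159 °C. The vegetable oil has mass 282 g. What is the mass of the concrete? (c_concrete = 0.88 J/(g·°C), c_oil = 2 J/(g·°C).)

m ≈ 615 g

Heat lost by the concrete = heat gained by the oil:
m×0.88×(294 − 159) = 282×2×(159 − 29.5)
118.8 m = 73038  ⇒  m ≈ 614.8 g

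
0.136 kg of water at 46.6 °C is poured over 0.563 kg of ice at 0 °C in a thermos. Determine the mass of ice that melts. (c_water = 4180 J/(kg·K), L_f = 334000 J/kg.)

m_melted ≈ 0.0793 kg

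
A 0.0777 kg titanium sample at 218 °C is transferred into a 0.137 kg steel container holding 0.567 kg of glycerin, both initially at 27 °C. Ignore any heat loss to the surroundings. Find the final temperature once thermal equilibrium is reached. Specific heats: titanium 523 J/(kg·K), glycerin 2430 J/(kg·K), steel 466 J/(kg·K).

T_f ≈ 32.2 °C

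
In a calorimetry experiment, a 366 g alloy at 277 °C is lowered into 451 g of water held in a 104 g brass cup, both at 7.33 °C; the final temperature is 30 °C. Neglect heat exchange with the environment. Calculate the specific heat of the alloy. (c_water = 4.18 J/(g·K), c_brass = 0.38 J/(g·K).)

Conservation of energy gives ΣQ = 0:
366·c·(30 − 277) + 451·4.18·(30 − 7.33) + 104·0.38·(30 − 7.33) = 0
-90402 c = -43633
c = -43633/-90402 ≈ 0.4827 J/(g·K)

c ≈ 0.483 J/(g·K)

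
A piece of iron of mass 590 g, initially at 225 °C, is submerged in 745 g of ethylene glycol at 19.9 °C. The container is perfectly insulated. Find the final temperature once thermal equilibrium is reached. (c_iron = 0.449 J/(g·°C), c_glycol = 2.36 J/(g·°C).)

T_f ≈ 46.8 °C

Let T be the final temperature. ΣQ_i = 0:
590×0.449×(T − 225) + 745×2.36×(T − 19.9) = 0
264.91(T − 225) + 1758.2(T − 19.9) = 0
2023.1 T = 94593
T = 94593/2023.1 ≈ 46.76 °C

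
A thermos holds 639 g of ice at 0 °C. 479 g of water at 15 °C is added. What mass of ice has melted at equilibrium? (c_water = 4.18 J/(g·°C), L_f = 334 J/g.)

m_melted ≈ 89.9 g

Cooling the water to 0 °C releases 479×4.18×15 = 30033 J.
To melt every bit of ice: 639×334 = 213426 J.
Since 30033 < 213426 J, not all the ice melts; equilibrium is at 0 °C.
m_melted×334 = 30033  ⇒  m_melted ≈ 89.92 g.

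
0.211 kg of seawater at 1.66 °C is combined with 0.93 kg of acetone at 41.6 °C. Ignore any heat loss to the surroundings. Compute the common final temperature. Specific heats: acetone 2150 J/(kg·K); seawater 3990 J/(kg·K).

T_f ≈ 29.8 °C

Heat lost by the acetone equals heat gained by the seawater:
0.93*2150*(41.6 − T) = 0.211*3990*(T − 1.66)
1999.5(41.6 − T) = 841.89(T − 1.66)
2841.4 T = 84577  ⇒  T ≈ 29.77 °C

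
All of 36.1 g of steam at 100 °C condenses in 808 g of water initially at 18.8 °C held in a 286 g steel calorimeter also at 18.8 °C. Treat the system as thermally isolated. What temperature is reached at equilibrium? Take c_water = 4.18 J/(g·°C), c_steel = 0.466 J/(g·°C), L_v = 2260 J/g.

Sum of m c ΔT and latent-heat terms is zero:
latent heat released on condensation: 36.1×2260 = 81586
  condensate cools 100→T: 36.1×4.18×(T − 100) = 150.9(T − 100)
  water warms: 808×4.18×(T − 18.8) = 3377.4(T − 18.8)
  cup: 133.28(T − 18.8)
3661.6 T = 81586 + 15090 + 66001 = 162677
T ≈ 44.43 °C (< 100 °C, so full condensation is consistent).

T_f ≈ 44.4 °C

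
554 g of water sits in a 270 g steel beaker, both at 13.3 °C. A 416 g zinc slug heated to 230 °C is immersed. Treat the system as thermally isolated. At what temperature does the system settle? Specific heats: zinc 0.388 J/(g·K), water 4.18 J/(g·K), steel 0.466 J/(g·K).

T_f ≈ 26.7 °C

T_f is the heat-capacity-weighted average of the initial temperatures:
T_f = (161.41×230 + 2315.7×13.3 + 125.82×13.3) / (161.41 + 2315.7 + 125.82)
    = 69596 / 2602.9 ≈ 26.74 °C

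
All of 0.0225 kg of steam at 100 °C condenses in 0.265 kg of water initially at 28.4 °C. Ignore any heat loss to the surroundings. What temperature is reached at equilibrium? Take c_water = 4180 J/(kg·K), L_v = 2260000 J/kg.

T_f ≈ 76.3 °C

Taking heat into each body as positive, Σ m c ΔT = 0:
latent heat released on condensation: 0.0225×2260000 = 50850
  condensate cools 100→T: 0.0225×4180×(T − 100) = 94.05(T − 100)
  original water: 1107.7(T − 28.4)
1201.8 T = 50850 + 9405 + 31459 = 91714
T ≈ 76.32 °C (< 100 °C, so full condensation is consistent).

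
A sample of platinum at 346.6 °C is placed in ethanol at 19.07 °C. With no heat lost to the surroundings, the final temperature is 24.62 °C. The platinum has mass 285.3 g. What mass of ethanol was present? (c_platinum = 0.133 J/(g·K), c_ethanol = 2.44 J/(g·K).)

m ≈ 902 g

|Q_platinum| = |Q_ethanol|:
285.3·0.133·(346.6 − 24.62) = m·2.44·(24.62 − 19.07)
13.54 m = 12217  ⇒  m ≈ 902.2 g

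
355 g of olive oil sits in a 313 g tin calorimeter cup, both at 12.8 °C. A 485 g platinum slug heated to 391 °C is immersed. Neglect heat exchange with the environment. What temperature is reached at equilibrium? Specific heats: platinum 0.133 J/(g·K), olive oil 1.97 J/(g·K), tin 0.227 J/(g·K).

Let T be the final temperature. ΣQ_i = 0:
485*0.133*(T − 391) + 355*1.97*(T − 12.8) + 313*0.227*(T − 12.8) = 0
834.91 T = 35083
T = 35083 / 834.91 = 42 °C

T_f ≈ 42.0 °C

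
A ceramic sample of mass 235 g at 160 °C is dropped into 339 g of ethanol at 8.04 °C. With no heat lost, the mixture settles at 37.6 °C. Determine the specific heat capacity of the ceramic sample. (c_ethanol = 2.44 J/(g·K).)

c ≈ 0.85 J/(g·K)

Net heat exchanged in the isolated system is zero:
235·c·(37.6 − 160) + 339·2.44·(37.6 − 8.04) = 0
-28764 c = -24451
c = -24451/-28764 ≈ 0.8501 J/(g·K)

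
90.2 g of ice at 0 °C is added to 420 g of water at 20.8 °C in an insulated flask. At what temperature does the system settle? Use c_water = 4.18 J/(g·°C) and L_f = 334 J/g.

Energy conservation, ΣQ = 0:
fusion: m_ice L_f = 90.2×334 = 30127
  meltwater 0→T: 90.2×4.18×T = 377.04 T
  water cools: 420×4.18×(T − 20.8) = 1755.6(T − 20.8)
2132.6 T = 36516 − 30127 = 6389.7
T ≈ 3.00 °C — above 0 °C, consistent with complete melting.

T_f ≈ 3.0 °C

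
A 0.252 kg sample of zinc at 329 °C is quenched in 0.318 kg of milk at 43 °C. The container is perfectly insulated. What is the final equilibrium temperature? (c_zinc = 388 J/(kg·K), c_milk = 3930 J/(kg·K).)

T_f ≈ 63.8 °C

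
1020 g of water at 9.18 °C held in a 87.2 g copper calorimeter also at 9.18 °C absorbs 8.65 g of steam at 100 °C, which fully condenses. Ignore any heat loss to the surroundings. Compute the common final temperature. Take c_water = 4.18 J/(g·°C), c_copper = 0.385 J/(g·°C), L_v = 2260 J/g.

T_f ≈ 14.4 °C

Heat gained plus heat lost sum to zero:
condense steam: −8.65·2260 = −19549; condensate cools 100→T: 8.65·4.18·(T − 100) = 36.16(T − 100); water warms: 1020·4.18·(T − 9.18) = 4263.6(T − 9.18); copper cup: 87.2·0.385·(T − 9.18) = 33.57(T − 9.18)
4333.3 T = 19549 + 3615.7 + 39448 = 62613
T ≈ 14.45 °C, under the boiling point, so the assumption holds.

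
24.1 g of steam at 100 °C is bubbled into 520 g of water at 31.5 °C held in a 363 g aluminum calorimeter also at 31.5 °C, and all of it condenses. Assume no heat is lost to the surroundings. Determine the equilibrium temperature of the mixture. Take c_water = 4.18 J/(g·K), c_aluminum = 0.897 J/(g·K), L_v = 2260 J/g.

T_f ≈ 55.1 °C

Heat gained plus heat lost sum to zero:
condense steam: −24.1×2260 = −54466; condensate cools 100→T: 24.1×4.18×(T − 100) = 100.74(T − 100); original water: 2173.6(T − 31.5); aluminum cup: 363×0.897×(T − 31.5) = 325.61(T − 31.5)
2599.9 T = 54466 + 10074 + 78725 = 143265
T ≈ 55.10 °C (< 100 °C, so full condensation is consistent).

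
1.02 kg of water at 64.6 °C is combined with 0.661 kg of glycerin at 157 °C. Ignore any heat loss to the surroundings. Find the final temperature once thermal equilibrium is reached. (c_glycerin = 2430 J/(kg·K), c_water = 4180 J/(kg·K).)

Setting the total heat transfer to zero:
0.661·2430·(T − 157) + 1.02·4180·(T − 64.6) = 0
1606.2(T − 157) + 4263.6(T − 64.6) = 0
5869.8 T = 527607
T = 527607 / 5869.8 = 89.9 °C

T_f ≈ 89.9 °C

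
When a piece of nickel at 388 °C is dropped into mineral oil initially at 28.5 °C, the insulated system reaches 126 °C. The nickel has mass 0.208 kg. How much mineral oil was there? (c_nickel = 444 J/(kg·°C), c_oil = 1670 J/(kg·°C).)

Heat lost by the nickel = heat gained by the oil:
0.208·444·(388 − 126) = m·1670·(126 − 28.5)
162825 m = 24196  ⇒  m ≈ 0.1486 kg

m ≈ 0.149 kg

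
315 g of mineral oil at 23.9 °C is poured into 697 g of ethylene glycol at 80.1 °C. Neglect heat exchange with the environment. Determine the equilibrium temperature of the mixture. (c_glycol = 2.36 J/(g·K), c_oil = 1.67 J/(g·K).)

T_f ≈ 66.5 °C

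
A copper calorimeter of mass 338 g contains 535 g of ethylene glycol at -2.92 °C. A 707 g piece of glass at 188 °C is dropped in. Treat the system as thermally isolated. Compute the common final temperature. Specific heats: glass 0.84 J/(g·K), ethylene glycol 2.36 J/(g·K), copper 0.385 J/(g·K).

Heat gained plus heat lost sum to zero:
707*0.84*(T − 188) + 535*2.36*(T − (-2.92)) + 338*0.385*(T − (-2.92)) = 0
593.88(T − 188) + 1262.6(T − (-2.92)) + 130.13(T − (-2.92)) = 0
(593.88 + 1262.6 + 130.13) T = 593.88*188 + 1262.6*(-2.92) + 130.13*(-2.92)
T = 107583/1986.6 ≈ 54.15 °C

T_f ≈ 54.2 °C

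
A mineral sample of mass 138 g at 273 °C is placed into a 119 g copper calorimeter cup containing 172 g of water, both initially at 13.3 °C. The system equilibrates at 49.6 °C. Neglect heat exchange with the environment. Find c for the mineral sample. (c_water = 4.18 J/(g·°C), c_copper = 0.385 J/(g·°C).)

Let T be the final temperature. ΣQ_i = 0:
138·c·(49.6 − 273) + 172·4.18·(49.6 − 13.3) + 119·0.385·(49.6 − 13.3) = 0
-30829 c = -27761
c = -27761/-30829 ≈ 0.9005 J/(g·°C)

c ≈ 0.9 J/(g·°C)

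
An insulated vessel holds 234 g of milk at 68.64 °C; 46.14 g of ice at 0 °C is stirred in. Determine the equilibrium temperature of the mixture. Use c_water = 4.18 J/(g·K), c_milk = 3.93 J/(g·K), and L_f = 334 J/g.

Heat gained plus heat lost sum to zero:
latent heat to melt: 46.14·334 = 15411
  meltwater 0→T: 46.14·4.18·T = 192.87 T
  milk cools: 234·3.93·(T − 68.64) = 919.62(T − 68.64)
1112.5 T = 63123 − 15411 = 47712
T ≈ 42.89 °C — above 0 °C, consistent with complete melting.

T_f ≈ 42.9 °C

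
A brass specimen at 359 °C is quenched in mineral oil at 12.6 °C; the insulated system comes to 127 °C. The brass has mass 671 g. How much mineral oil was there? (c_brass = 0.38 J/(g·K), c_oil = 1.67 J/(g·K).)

m ≈ 310 g

Heat lost by the brass = heat gained by the oil:
671×0.38×(359 − 127) = m×1.67×(127 − 12.6)
191.05 m = 59155  ⇒  m ≈ 309.6 g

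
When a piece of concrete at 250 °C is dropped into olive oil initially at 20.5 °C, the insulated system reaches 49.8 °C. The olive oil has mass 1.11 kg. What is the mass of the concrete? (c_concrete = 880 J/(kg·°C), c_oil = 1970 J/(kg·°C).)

Taking heat into each body as positive, Σ m c ΔT = 0:
m×880×(49.8 − 250) + 1.11×1970×(49.8 − 20.5) = 0
-176176 m = -64070
m = -64070/-176176 ≈ 0.3637 kg

m ≈ 0.364 kg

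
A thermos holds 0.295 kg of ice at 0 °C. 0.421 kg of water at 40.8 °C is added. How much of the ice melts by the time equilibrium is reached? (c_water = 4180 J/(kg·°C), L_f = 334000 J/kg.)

m_melted ≈ 0.215 kg

Water can give up m c ΔT = 0.421·4180·40.8 = 71799 J before reaching 0 °C.
Fully melting the ice requires m_ice L_f = 0.295·334000 = 98530 J.
Since 71799 < 98530 J, not all the ice melts; equilibrium is at 0 °C.
Mass melted = 71799/334000 ≈ 0.215 kg.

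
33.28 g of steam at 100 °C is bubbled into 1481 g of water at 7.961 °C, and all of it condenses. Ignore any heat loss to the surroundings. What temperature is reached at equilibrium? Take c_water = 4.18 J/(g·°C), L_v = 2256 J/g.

T_f ≈ 21.8 °C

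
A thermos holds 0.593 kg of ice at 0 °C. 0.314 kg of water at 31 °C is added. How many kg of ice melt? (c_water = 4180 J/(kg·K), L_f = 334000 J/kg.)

m_melted ≈ 0.122 kg

Heat available from the water dropping to 0 °C: 0.314·4180·31 = 40688 J.
Fully melting the ice requires m_ice L_f = 0.593·334000 = 198062 J.
Since 40688 < 198062 J, not all the ice melts; equilibrium is at 0 °C.
m_melted·334000 = 40688  ⇒  m_melted ≈ 0.1218 kg.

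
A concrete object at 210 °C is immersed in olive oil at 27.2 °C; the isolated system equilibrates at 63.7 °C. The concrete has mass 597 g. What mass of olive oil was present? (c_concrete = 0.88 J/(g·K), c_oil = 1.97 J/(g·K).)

Net heat exchanged in the isolated system is zero:
597·0.88·(63.7 − 210) + m·1.97·(63.7 − 27.2) = 0
71.91 m = 76860
m = 76860/71.91 ≈ 1069 g

m ≈ 1070 g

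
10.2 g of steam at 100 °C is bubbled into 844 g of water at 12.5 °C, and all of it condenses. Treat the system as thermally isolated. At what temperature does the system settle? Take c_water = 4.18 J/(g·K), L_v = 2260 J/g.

T_f ≈ 20.0 °C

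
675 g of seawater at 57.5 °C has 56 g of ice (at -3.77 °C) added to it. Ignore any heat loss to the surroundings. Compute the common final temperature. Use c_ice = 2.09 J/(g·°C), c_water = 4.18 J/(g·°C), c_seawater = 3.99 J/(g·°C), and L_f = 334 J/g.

Taking heat into each body as positive, Σ m c ΔT = 0:
warm ice to 0 °C: 56×2.09×(0 − (-3.77)) = 441.24; fusion: m_ice L_f = 56×334 = 18704; meltwater 0→T: 56×4.18×T = 234.08 T; seawater cools: 675×3.99×(T − 57.5) = 2693.2(T − 57.5)
2927.3 T = 154862 − 19145 = 135717
T ≈ 46.36 °C. Since T > 0 °C, the all-ice-melts assumption holds.

T_f ≈ 46.4 °C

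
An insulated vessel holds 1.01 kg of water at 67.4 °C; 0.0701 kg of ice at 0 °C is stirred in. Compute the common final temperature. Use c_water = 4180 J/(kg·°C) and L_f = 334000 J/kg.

T_f ≈ 57.8 °C

Let T be the final temperature. ΣQ_i = 0:
melt ice: 0.0701×334000 = 23413; meltwater 0→T: 0.0701×4180×T = 293.02 T; water cools: 1.01×4180×(T − 67.4) = 4221.8(T − 67.4)
4514.8 T = 284549 − 23413 = 261136
T ≈ 57.84 °C — above 0 °C, consistent with complete melting.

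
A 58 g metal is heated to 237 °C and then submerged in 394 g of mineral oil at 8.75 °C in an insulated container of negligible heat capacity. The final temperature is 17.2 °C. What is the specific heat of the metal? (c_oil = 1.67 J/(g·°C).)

Heat lost by the metal = heat gained by the oil:
58×c×(237 − 17.2) = 394×1.67×(17.2 − 8.75)
12748 c = 5559.9  ⇒  c ≈ 0.4361 J/(g·°C)

c ≈ 0.436 J/(g·°C)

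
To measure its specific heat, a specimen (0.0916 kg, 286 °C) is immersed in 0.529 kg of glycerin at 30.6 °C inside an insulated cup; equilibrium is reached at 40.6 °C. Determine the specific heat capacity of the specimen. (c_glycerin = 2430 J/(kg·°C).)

c ≈ 572 J/(kg·°C)

Energy conservation, ΣQ = 0:
0.0916×c×(40.6 − 286) + 0.529×2430×(40.6 − 30.6) = 0
-22.48 c = -12855
c = -12855/-22.48 ≈ 571.9 J/(kg·°C)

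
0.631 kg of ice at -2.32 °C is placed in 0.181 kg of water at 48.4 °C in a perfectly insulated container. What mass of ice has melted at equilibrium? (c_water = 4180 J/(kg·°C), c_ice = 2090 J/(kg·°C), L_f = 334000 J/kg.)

m_melted ≈ 0.1 kg

Water can give up m c ΔT = 0.181×4180×48.4 = 36618 J before reaching 0 °C.
Warming the ice to 0 °C takes 0.631×2090×2.32 = 3059.6 J, leaving 33559 J for melting.
Fully melting the ice requires m_ice L_f = 0.631×334000 = 210754 J.
33559 J < 210754 J, so only part of the ice melts and the system sits at 0 °C.
m_melted×334000 = 33559  ⇒  m_melted ≈ 0.1005 kg.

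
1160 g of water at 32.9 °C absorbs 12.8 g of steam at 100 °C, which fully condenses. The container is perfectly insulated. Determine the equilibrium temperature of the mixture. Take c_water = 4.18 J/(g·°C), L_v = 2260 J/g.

Energy conservation, ΣQ = 0:
steam→water at 100 °C releases m L_v = 12.8×2260 = 28928; condensate cools 100→T: 12.8×4.18×(T − 100) = 53.5(T − 100); water warms: 1160×4.18×(T − 32.9) = 4848.8(T − 32.9)
4902.3 T = 28928 + 5350.4 + 159526 = 193804
T ≈ 39.53 °C, under the boiling point, so the assumption holds.

T_f ≈ 39.5 °C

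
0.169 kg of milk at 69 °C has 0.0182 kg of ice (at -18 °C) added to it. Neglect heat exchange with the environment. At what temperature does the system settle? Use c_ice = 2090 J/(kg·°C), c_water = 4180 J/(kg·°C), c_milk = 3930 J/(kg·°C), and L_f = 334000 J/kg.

T_f ≈ 52.8 °C

Energy conservation, ΣQ = 0:
ice -18→0 °C: 0.0182·2090·18 = 684.68
  latent heat to melt: 0.0182·334000 = 6078.8
  warm the meltwater: 76.08 T
  milk cools: 0.169·3930·(T − 69) = 664.17(T − 69)
740.25 T = 45828 − 6763.5 = 39064
T ≈ 52.77 °C (positive, so assuming full melt was valid).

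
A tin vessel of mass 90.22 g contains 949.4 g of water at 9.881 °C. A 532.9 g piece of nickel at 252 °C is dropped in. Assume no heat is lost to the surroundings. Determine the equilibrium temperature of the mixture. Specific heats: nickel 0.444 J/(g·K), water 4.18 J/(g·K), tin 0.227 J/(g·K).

T_f ≈ 23.4 °C

Heat gained plus heat lost sum to zero:
532.9*0.444*(T − 252) + 949.4*4.18*(T − 9.881) + 90.22*0.227*(T − 9.881) = 0
236.61(T − 252) + 3968.5(T − 9.881) + 20.48(T − 9.881) = 0
(236.61 + 3968.5 + 20.48) T = 236.61*252 + 3968.5*9.881 + 20.48*9.881
T ≈ 23.44 °C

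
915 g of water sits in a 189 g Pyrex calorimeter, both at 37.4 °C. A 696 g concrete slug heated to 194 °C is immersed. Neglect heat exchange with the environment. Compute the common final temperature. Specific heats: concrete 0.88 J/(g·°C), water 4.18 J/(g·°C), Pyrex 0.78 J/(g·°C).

T_f ≈ 58.3 °C

Let T be the final temperature. ΣQ_i = 0:
696·0.88·(T − 194) + 915·4.18·(T − 37.4) + 189·0.78·(T − 37.4) = 0
612.48(T − 194) + 3824.7(T − 37.4) + 147.42(T − 37.4) = 0
(612.48 + 3824.7 + 147.42) T = 612.48·194 + 3824.7·37.4 + 147.42·37.4
T = 267378 / 4584.6 = 58.3 °C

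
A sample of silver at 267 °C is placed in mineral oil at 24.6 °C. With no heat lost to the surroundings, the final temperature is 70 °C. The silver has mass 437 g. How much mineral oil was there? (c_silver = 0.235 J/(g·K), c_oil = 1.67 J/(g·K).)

m ≈ 267 g

Net heat exchanged in the isolated system is zero:
437×0.235×(70 − 267) + m×1.67×(70 − 24.6) = 0
75.82 m = 20231
m = 20231/75.82 ≈ 266.8 g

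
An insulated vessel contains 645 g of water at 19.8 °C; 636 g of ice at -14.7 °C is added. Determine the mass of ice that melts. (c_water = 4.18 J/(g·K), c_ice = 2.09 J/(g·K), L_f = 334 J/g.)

m_melted ≈ 101 g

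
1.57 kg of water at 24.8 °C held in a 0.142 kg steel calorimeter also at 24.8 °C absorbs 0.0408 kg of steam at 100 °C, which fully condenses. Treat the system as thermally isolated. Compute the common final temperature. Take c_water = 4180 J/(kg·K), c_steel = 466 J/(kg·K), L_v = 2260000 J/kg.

T_f ≈ 40.2 °C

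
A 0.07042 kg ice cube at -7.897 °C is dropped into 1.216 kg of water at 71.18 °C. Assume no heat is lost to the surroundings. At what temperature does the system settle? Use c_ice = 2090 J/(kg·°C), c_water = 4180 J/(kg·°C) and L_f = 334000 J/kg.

T_f ≈ 62.7 °C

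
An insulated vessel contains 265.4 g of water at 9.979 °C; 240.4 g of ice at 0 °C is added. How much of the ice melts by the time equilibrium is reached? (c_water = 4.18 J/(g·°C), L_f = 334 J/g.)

m_melted ≈ 33.1 g

Cooling the water to 0 °C releases 265.4×4.18×9.979 = 11070 J.
Melting all 240.4 g of ice would need 240.4×334 = 80294 J.
Since 11070 < 80294 J, not all the ice melts; equilibrium is at 0 °C.
Mass melted = 11070/334 ≈ 33.14 g.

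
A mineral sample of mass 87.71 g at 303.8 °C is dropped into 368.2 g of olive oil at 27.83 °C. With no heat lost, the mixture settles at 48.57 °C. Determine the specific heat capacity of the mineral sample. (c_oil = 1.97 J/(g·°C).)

c ≈ 0.672 J/(g·°C)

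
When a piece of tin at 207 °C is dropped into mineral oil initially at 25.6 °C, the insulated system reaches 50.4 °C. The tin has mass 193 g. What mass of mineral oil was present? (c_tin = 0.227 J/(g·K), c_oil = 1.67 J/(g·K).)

m ≈ 166 g

Energy conservation, ΣQ = 0:
193·0.227·(50.4 − 207) + m·1.67·(50.4 − 25.6) = 0
41.42 m = 6860.8
m = 6860.8/41.42 ≈ 165.7 g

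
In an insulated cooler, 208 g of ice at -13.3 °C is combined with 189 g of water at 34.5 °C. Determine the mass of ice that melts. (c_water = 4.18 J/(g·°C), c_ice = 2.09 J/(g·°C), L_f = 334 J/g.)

m_melted ≈ 64.3 g

Heat available from the water dropping to 0 °C: 189·4.18·34.5 = 27256 J.
Warming the ice to 0 °C takes 208·2.09·13.3 = 5781.8 J, leaving 21474 J for melting.
To melt every bit of ice: 208·334 = 69472 J.
Since 21474 < 69472 J, not all the ice melts; equilibrium is at 0 °C.
m_melt = 21474 / L_f = 64.29 g.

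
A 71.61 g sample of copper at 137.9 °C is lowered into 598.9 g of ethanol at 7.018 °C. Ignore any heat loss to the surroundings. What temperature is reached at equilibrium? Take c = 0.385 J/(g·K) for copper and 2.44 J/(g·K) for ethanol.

T_f ≈ 9.4 °C

Conservation of energy gives ΣQ = 0:
71.61×0.385×(T − 137.9) + 598.9×2.44×(T − 7.018) = 0
27.57(T − 137.9) + 1461.3(T − 7.018) = 0
1488.9 T = 14057
T = 14057 / 1488.9 = 9.44 °C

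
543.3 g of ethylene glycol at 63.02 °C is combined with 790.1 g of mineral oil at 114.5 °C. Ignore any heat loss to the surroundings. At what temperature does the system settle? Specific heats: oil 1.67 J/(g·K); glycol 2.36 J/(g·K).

T_f = Σ m_i c_i T_i / Σ m_i c_i:
T_f = (1319.5*114.5 + 1282.2*63.02) / (1319.5 + 1282.2)
    = 231882 / 2601.7 ≈ 89.13 °C

T_f ≈ 89.1 °C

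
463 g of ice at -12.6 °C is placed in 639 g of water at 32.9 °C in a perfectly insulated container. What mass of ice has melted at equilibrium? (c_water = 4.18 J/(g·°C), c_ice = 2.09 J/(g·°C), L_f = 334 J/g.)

m_melted ≈ 227 g

Heat available from the water dropping to 0 °C: 639×4.18×32.9 = 87877 J.
Of that, 463×2.09×12.6 = 12193 J goes to bring the ice to 0 °C, leaving 75684 J.
Fully melting the ice requires m_ice L_f = 463×334 = 154642 J.
That's not enough to melt it all — equilibrium is at 0 °C with ice remaining.
m_melt = 75684 / L_f = 226.6 g.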